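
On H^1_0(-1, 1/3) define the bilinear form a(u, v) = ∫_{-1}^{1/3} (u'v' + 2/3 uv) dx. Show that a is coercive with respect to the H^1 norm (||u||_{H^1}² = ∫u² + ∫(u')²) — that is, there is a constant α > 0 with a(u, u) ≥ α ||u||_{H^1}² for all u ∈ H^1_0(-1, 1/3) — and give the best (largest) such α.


α = (32 + 27*π^2)/(3*(16 + 9*π^2))

Coercivity of a(·,·) on H^1_0(-1, 1/3) means a(u, u) ≥ α ||u||_{H^1}² for every u ∈ H^1_0.
The interval has length L = 4/3, and Poincaré/coercivity depend only on L. Here a(u, u) = ∫(u')² + (2/3)·∫u².
Here 0 < c = 2/3 < 1. The condition a(u,u) ≥ α||u||_{H^1}² reads (1−α)∫(u')² ≥ (α−c)∫u². Any admissible α is ≤ 1 (rapidly oscillating u have ∫u²/∫(u')² → 0), and α = 1 would force 0 ≥ (1−c)∫u², impossible since c < 1; so 1−α > 0. By the sharp Poincaré inequality on H^1_0 of an interval of length L, ∫(u')² ≥ (π/L)²∫u² with equality for the first sine mode sin(π(x−x₀)/L) (x₀ the left endpoint), so the inequality holds for all u iff (1−α)(π/L)² ≥ α − c, i.e. α ≤ ((π/L)² + c)/((π/L)² + 1) = (1 + c(L/π)²)/(1 + (L/π)²). With (π/L)² = 9*π^2/16 and c = 2/3, the largest admissible constant is α = ((π/L)² + c)/((π/L)² + 1).
Simplifying, α = (32 + 27*π^2)/(3*(16 + 9*π^2)).


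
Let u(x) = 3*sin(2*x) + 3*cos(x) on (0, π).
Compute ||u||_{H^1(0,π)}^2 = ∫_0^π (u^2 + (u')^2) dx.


||u||_{H^1(0,π)}^2 = 48 + 63*π/2

u'(x) = -3*sin(x) + 6*cos(2*x).
Expand u² and (u')² and integrate term by term on (0, π), using: for integers n ≥ 1, ∫_0^π sin²(nx) dx = ∫_0^π cos²(nx) dx = π/2; for n ≠ n', ∫_0^π sin(nx)sin(n'x) dx = ∫_0^π cos(nx)cos(n'x) dx = 0; and by product-to-sum, ∫_0^π sin(nx)cos(n'x) dx = ½∫_0^π [sin((n+n')x) + sin((n−n')x)] dx, which is 0 when n+n' is even and 2n/(n²−n'²) when n+n' is odd (it need not vanish on (0, π)).
  u² squared terms: (3)²·∫cos(x)² dx = 9·π/2 = 9*π/2;  (3)²·∫sin(2x)² dx = 9·π/2 = 9*π/2.
  u² cross terms: 2·(3)·(3)·∫cos(x)·sin(2x) dx = 18·(4/3) = 24.
  So ∫_0^π u² dx = 9*π/2 + 9*π/2 + 24 = 24 + 9*π.
  (u')² squared terms: (-3)²·∫sin(x)² dx = 9·π/2 = 9*π/2;  (6)²·∫cos(2x)² dx = 36·π/2 = 18*π.
  (u')² cross terms: 2·(-3)·(6)·∫sin(x)·cos(2x) dx = -36·(-2/3) = 24.
  So ∫_0^π (u')² dx = 9*π/2 + 18*π + 24 = 24 + 45*π/2.
||u||_{H^1}^2 = (24 + 9*π) + (24 + 45*π/2) = 48 + 63*π/2.


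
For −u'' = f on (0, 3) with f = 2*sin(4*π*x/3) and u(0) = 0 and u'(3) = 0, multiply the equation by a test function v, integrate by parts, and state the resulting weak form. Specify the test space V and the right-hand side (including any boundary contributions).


V = {v ∈ H^1(0, 3) : v(0) = 0} (test functions vanish at x = 0 where u is specified); weak form: ∫_0^3 u'v' dx = ∫_0^3 (2*sin(4*π*x/3)) v dx for all v ∈ V.

Multiply both sides by a test function v and integrate from 0 to 3:
  ∫_0^3 −u''(x) v(x) dx = ∫_0^3 f(x) v(x) dx.
Integrate the LHS by parts once:
  ∫_0^3 −u'' v dx = −[u'(x) v(x)]_0^3 + ∫_0^3 u'(x) v'(x) dx.
Thus ∫_0^3 u'(x) v'(x) dx = ∫_0^3 f(x) v(x) dx + [u'(x) v(x)]_0^3.
Choose V so that boundary terms are either known or forced to vanish.
Mixed BC: u(0) = 0 (Dirichlet) and u'(3) = 0 (Neumann). Define V = {v ∈ H^1(0, 3) : v(0) = 0}. Then [u' v]_0^3 = u'(3)·v(3) − u'(0)·0 = 0.
Weak formulation: find u (satisfying any essential BC) such that ∫_0^3 u'(x) v'(x) dx = ∫_0^3 f v dx for all v ∈ V (Dirichlet at 0 absorbed into V; the Neumann datum at x = 3 is zero, so no boundary term remains).
Substituting f(x) = 2*sin(4*π*x/3), the right-hand side is ∫_0^3 (2*sin(4*π*x/3)) v dx.


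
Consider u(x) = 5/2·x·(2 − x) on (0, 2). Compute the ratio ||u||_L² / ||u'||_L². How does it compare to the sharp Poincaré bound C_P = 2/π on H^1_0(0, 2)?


||u||_L² / ||u'||_L² = sqrt(10)/5 < C_P = 2/π.

u(x) = 5/2·x·(2 − x), so u'(x) = 5 - 5*x.
u(x) = 5/2·x·(2 − x) vanishes at x = 0 and x = 2, so u ∈ H^1_0(0, 2). Differentiate via the product rule and integrate the resulting polynomials term by term.
  ∫_0^2 u² dx = ∫_0^2 (25*x^4/4 - 25*x^3 + 25*x^2) dx. Term by term:
    ∫_0^2 25*x^4/4 dx = 40;  ∫_0^2 -25*x^3 dx = -100;  ∫_0^2 25*x^2 dx = 200/3.
  Sum: 40 − 100 + 200/3 = 20/3.
  ∫_0^2 (u')² dx = ∫_0^2 (25*x^2 - 50*x + 25) dx. Term by term:
    ∫_0^2 25*x^2 dx = 200/3;  ∫_0^2 -50*x dx = -100;  ∫_0^2 25 dx = 50.
  Sum: 200/3 − 100 + 50 = 50/3.
∫_0^2 u² dx = 20/3, so ||u||_L² = 2*sqrt(15)/3.
∫_0^2 (u')² dx = 50/3, so ||u'||_L² = 5*sqrt(6)/3.
Ratio ||u||_L² / ||u'||_L² = sqrt(10)/5.
Sharp Poincaré constant on H^1_0(0, 2) is C_P = L/π = 2/π, achieved by sin(π/2·x).
A polynomial bump cannot attain the sharp Poincaré constant (only the first sine eigenfunction does), so the ratio is strictly less than C_P, consistent with ||u||_L² ≤ C_P ||u'||_L².


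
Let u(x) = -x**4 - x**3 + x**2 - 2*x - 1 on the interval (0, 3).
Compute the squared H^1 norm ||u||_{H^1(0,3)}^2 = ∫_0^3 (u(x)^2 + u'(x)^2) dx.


||u||_{H^1}^2 = 332421/28

The H^1 norm (squared) on an interval (0, L) is
  ||u||_{H^1}^2 = ∫_0^L u(x)^2 dx + ∫_0^L u'(x)^2 dx.
Compute u'(x) = -4*x**3 - 3*x**2 + 2*x - 2.
Then u(x)^2 = x**8 + 2*x**7 - x**6 + 2*x**5 + 7*x**4 - 2*x**3 + 2*x**2 + 4*x + 1 and u'(x)^2 = 16*x**6 + 24*x**5 - 7*x**4 + 4*x**3 + 16*x**2 - 8*x + 4.
Integrate each monomial from 0 to 3 using ∫_0^3 c·x^n dx = c·3^(n+1)/(n+1):
  ∫_0^3 u(x)^2 dx = ∫_0^3 (x^8 + 2*x^7 - x^6 + 2*x^5 + 7*x^4 - 2*x^3 + 2*x^2 + 4*x + 1) dx. Term by term:
    ∫_0^3 x^8 dx = 2187;  ∫_0^3 2*x^7 dx = 6561/4;  ∫_0^3 -x^6 dx = -2187/7;
    ∫_0^3 2*x^5 dx = 243;  ∫_0^3 7*x^4 dx = 1701/5;  ∫_0^3 -2*x^3 dx = -81/2;
    ∫_0^3 2*x^2 dx = 18;  ∫_0^3 4*x dx = 18;  ∫_0^3 1 dx = 3.
  Sum: 2187 + 6561/4 − 2187/7 + 243 + 1701/5 − 81/2 + 18 + 18 + 3 = 573513/140.
  ∫_0^3 u'(x)^2 dx = ∫_0^3 (16*x^6 + 24*x^5 - 7*x^4 + 4*x^3 + 16*x^2 - 8*x + 4) dx. Term by term:
    ∫_0^3 16*x^6 dx = 34992/7;  ∫_0^3 24*x^5 dx = 2916;  ∫_0^3 -7*x^4 dx = -1701/5;
    ∫_0^3 4*x^3 dx = 81;  ∫_0^3 16*x^2 dx = 144;  ∫_0^3 -8*x dx = -36;
    ∫_0^3 4 dx = 12.
  Sum: 34992/7 + 2916 − 1701/5 + 81 + 144 − 36 + 12 = 272148/35.
Adding: ||u||_{H^1}^2 = 573513/140 + 272148/35 = 332421/28.


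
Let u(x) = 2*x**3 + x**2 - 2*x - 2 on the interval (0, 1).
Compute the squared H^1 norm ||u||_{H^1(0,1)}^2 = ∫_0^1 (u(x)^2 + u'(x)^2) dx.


||u||_{H^1}^2 = 398/35

The H^1 norm (squared) on an interval (0, L) is
  ||u||_{H^1}^2 = ∫_0^L u(x)^2 dx + ∫_0^L u'(x)^2 dx.
Compute u'(x) = 6*x**2 + 2*x - 2.
Then u(x)^2 = 4*x**6 + 4*x**5 - 7*x**4 - 12*x**3 + 8*x + 4 and u'(x)^2 = 36*x**4 + 24*x**3 - 20*x**2 - 8*x + 4.
Integrate each monomial from 0 to 1 using ∫_0^1 c·x^n dx = c·1^(n+1)/(n+1):
  ∫_0^1 u(x)^2 dx = ∫_0^1 (4*x^6 + 4*x^5 - 7*x^4 - 12*x^3 + 8*x + 4) dx. Term by term:
    ∫_0^1 4*x^6 dx = 4/7;  ∫_0^1 4*x^5 dx = 2/3;  ∫_0^1 -7*x^4 dx = -7/5;
    ∫_0^1 -12*x^3 dx = -3;  ∫_0^1 8*x dx = 4;  ∫_0^1 4 dx = 4.
  Sum: 4/7 + 2/3 − 7/5 − 3 + 4 + 4 = 508/105.
  ∫_0^1 u'(x)^2 dx = ∫_0^1 (36*x^4 + 24*x^3 - 20*x^2 - 8*x + 4) dx. Term by term:
    ∫_0^1 36*x^4 dx = 36/5;  ∫_0^1 24*x^3 dx = 6;  ∫_0^1 -20*x^2 dx = -20/3;
    ∫_0^1 -8*x dx = -4;  ∫_0^1 4 dx = 4.
  Sum: 36/5 + 6 − 20/3 − 4 + 4 = 98/15.
Adding: ||u||_{H^1}^2 = 508/105 + 98/15 = 398/35.


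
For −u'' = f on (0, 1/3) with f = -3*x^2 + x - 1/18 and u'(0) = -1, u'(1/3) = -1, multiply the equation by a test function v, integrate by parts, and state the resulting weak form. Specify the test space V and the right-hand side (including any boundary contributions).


V = H^1(0, 1/3) (v unrestricted at boundary; u is determined up to an additive constant); weak form: ∫_0^1/3 u'v' dx = ∫_0^1/3 (-3*x^2 + x - 1/18) v dx − v(1/3) + v(0) for all v ∈ V.

Multiply both sides by a test function v and integrate from 0 to 1/3:
  ∫_0^1/3 −u''(x) v(x) dx = ∫_0^1/3 f(x) v(x) dx.
Integrate the LHS by parts once:
  ∫_0^1/3 −u'' v dx = −[u'(x) v(x)]_0^1/3 + ∫_0^1/3 u'(x) v'(x) dx.
Thus ∫_0^1/3 u'(x) v'(x) dx = ∫_0^1/3 f(x) v(x) dx + [u'(x) v(x)]_0^1/3.
Choose V so that boundary terms are either known or forced to vanish.
u has inhomogeneous Neumann u'(0) = -1, u'(1/3) = -1. [u' v]_0^1/3 = (-1)·v(1/3) − (-1)·v(0) = − v(1/3) + v(0). Take V = H^1(0, 1/3); boundary term becomes part of RHS.
Weak formulation: find u (satisfying any essential BC) such that ∫_0^1/3 u'(x) v'(x) dx = ∫_0^1/3 f v dx − v(1/3) + v(0) for all v ∈ V (Neumann data are natural BCs: they enter the RHS as boundary terms).
Substituting f(x) = -3*x^2 + x - 1/18, the right-hand side is ∫_0^1/3 (-3*x^2 + x - 1/18) v dx − v(1/3) + v(0).
Compatibility check (pure Neumann): taking v ≡ 1 ∈ V gives 0 = ∫_0^1/3 f dx + (-1) − (-1), i.e. ∫_0^1/3 f dx must equal u'(0) − u'(1/3) = 0. Indeed ∫_0^1/3 (-3*x^2 + x - 1/18) dx = 0, so the data are compatible. The solution is then unique only up to an additive constant (fix it e.g. by requiring ∫_0^1/3 u dx = 0).


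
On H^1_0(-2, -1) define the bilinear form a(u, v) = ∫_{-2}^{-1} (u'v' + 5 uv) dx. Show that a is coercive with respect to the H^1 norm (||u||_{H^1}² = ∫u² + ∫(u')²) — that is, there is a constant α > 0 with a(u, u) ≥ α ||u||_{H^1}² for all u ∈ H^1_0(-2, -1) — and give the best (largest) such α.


α = 1

Coercivity of a(·,·) on H^1_0(-2, -1) means a(u, u) ≥ α ||u||_{H^1}² for every u ∈ H^1_0.
The interval has length L = 1, and Poincaré/coercivity depend only on L. Here a(u, u) = ∫(u')² + (5)·∫u².
Here c = 5 ≥ 1, so a(u,u) = ∫(u')² + c∫u² ≥ ∫(u')² + ∫u² = ||u||_{H^1}², i.e. α = 1 works. No larger α is possible: a(u,u) ≥ α||u||_{H^1}² means (1−α)∫(u')² ≥ (α−c)∫u², and for the modes u_n = sin(nπ(x−x₀)/L) (x₀ the left endpoint) one has ∫u_n²/∫(u_n')² = (L/(nπ))² → 0, so a(u_n,u_n)/||u_n||_{H^1}² → 1. Hence the optimal constant is α = 1.
Therefore α = 1.


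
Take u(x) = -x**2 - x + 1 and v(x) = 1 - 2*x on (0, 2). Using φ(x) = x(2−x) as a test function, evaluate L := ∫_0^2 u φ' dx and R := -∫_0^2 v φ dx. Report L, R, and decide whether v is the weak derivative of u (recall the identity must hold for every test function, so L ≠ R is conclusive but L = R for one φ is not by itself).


LHS = 4, RHS = 4/3. No, v is not the weak derivative of u.

u(x) = -x**2 - x + 1, classical derivative u'(x) = -2*x - 1.
φ(x) = x(2−x), so φ'(x) = 2 - 2*x.
Note φ(0) = φ(2) = 0, so the boundary term u·φ vanishes.
LHS = ∫_0^2 u(x) φ'(x) dx = ∫_0^2 (2*x^3 - 4*x + 2) dx. Term by term:
  ∫_0^2 2*x^3 dx = 8;  ∫_0^2 -4*x dx = -8;  ∫_0^2 2 dx = 4.
Sum: 8 − 8 + 4 = 4.
So LHS = 4.
∫_0^2 v(x) φ(x) dx = ∫_0^2 (2*x^3 - 5*x^2 + 2*x) dx. Term by term:
  ∫_0^2 2*x^3 dx = 8;  ∫_0^2 -5*x^2 dx = -40/3;  ∫_0^2 2*x dx = 4.
Sum: 8 − 40/3 + 4 = -4/3.
So RHS = -∫_0^2 v(x) φ(x) dx = 4/3.
LHS − RHS = 8/3 ≠ 0, so the identity fails.
(For a valid weak derivative the identity must hold for EVERY test function, in particular this one. The failure shows v is NOT the weak derivative of u.)
Correct weak derivative would be u'(x) = -2*x - 1.


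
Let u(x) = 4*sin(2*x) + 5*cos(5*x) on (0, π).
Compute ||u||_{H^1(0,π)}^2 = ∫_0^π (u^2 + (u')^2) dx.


||u||_{H^1(0,π)}^2 = -4160/21 + 365*π

u'(x) = -25*sin(5*x) + 8*cos(2*x).
Expand u² and (u')² and integrate term by term on (0, π), using: for integers n ≥ 1, ∫_0^π sin²(nx) dx = ∫_0^π cos²(nx) dx = π/2; for n ≠ n', ∫_0^π sin(nx)sin(n'x) dx = ∫_0^π cos(nx)cos(n'x) dx = 0; and by product-to-sum, ∫_0^π sin(nx)cos(n'x) dx = ½∫_0^π [sin((n+n')x) + sin((n−n')x)] dx, which is 0 when n+n' is even and 2n/(n²−n'²) when n+n' is odd (it need not vanish on (0, π)).
  u² squared terms: (4)²·∫sin(2x)² dx = 16·π/2 = 8*π;  (5)²·∫cos(5x)² dx = 25·π/2 = 25*π/2.
  u² cross terms: 2·(4)·(5)·∫sin(2x)·cos(5x) dx = 40·(-4/21) = -160/21.
  So ∫_0^π u² dx = 8*π + 25*π/2 − 160/21 = -160/21 + 41*π/2.
  (u')² squared terms: (-25)²·∫sin(5x)² dx = 625·π/2 = 625*π/2;  (8)²·∫cos(2x)² dx = 64·π/2 = 32*π.
  (u')² cross terms: 2·(-25)·(8)·∫sin(5x)·cos(2x) dx = -400·(10/21) = -4000/21.
  So ∫_0^π (u')² dx = 625*π/2 + 32*π − 4000/21 = -4000/21 + 689*π/2.
||u||_{H^1}^2 = (-160/21 + 41*π/2) + (-4000/21 + 689*π/2) = -4160/21 + 365*π.


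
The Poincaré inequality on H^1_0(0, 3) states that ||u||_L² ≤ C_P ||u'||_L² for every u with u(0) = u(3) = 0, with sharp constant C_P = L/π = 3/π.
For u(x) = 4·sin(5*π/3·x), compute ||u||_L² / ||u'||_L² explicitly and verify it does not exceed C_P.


||u||_L² / ||u'||_L² = 3/(5*π) < C_P = 3/π.

u(x) = 4·sin(5*π/3·x), so u'(x) = 20*π*cos(5*π*x/3)/3.
Writing u(x) = A·sin(kπx/L) with A = 4 and k = 5, use ∫_0^L sin²(kπx/L) dx = L/2 and ∫_0^L cos²(kπx/L) dx = L/2.
u² = 16·sin²(5*π/3·x) and (u')² = 400*π^2/9·cos²(5*π/3·x), and each of sin², cos² integrates to L/2 = 3/2 over (0, 3).
∫_0^3 u² dx = 24, so ||u||_L² = 2*sqrt(6).
∫_0^3 (u')² dx = 200*π^2/3, so ||u'||_L² = 10*sqrt(6)*π/3.
Ratio ||u||_L² / ||u'||_L² = 3/(5*π).
Sharp Poincaré constant on H^1_0(0, 3) is C_P = L/π = 3/π, achieved by sin(π/3·x).
This is the k = 5 harmonic; the ratio L/(kπ) is strictly less than C_P = L/π, consistent with the sharp inequality ||u||_L² ≤ C_P ||u'||_L².


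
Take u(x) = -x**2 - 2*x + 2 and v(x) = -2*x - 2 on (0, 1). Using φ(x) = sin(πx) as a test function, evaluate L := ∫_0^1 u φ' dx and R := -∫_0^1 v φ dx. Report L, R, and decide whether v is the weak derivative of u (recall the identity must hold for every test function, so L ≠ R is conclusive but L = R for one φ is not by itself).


LHS = 6/π, RHS = 6/π. Yes, v = u' weakly.

u(x) = -x**2 - 2*x + 2, classical derivative u'(x) = -2*x - 2.
φ(x) = sin(πx), so φ'(x) = π*cos(π*x).
Note φ(0) = φ(1) = 0, so the boundary term u·φ vanishes.
LHS = ∫_0^1 u(x) φ'(x) dx = ∫_0^1 (-π*x^2*cos(π*x) - 2*π*x*cos(π*x) + 2*π*cos(π*x)) dx. Term by term:
  ∫_0^1 2*π*cos(π*x) dx = 0;  ∫_0^1 -π*x^2*cos(π*x) dx = 2/π;  ∫_0^1 -2*π*x*cos(π*x) dx = 4/π.
Sum: 0 + 2/π + 4/π = 6/π.
So LHS = 6/π.
∫_0^1 v(x) φ(x) dx = ∫_0^1 (-2*x*sin(π*x) - 2*sin(π*x)) dx. Term by term:
  ∫_0^1 -2*sin(π*x) dx = -4/π;  ∫_0^1 -2*x*sin(π*x) dx = -2/π.
Sum: -4/π − 2/π = -6/π.
So RHS = -∫_0^1 v(x) φ(x) dx = 6/π.
LHS = RHS, so the identity holds for this test φ.
Moreover u is smooth here and v(x) = u'(x) = -2*x - 2 pointwise, so the identity holds for every test function. Hence v is the weak derivative of u.


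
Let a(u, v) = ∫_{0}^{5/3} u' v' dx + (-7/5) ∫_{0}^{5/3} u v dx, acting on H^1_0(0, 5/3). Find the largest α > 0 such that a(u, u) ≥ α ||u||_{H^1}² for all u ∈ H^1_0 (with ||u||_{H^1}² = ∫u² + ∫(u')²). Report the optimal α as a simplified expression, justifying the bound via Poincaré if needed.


α = (-35 + 9*π^2)/(25 + 9*π^2)

Coercivity of a(·,·) on H^1_0(0, 5/3) means a(u, u) ≥ α ||u||_{H^1}² for every u ∈ H^1_0.
The interval has length L = 5/3, and Poincaré/coercivity depend only on L. Here a(u, u) = ∫(u')² + (-7/5)·∫u².
Here c = -7/5 < 0 with |c| < (π/L)² = 9*π^2/25, so coercivity still holds. The condition a(u,u) ≥ α||u||_{H^1}² reads (1−α)∫(u')² ≥ (α−c)∫u². Any admissible α is ≤ 1 (rapidly oscillating u have ∫u²/∫(u')² → 0), and α = 1 would force 0 ≥ (1−c)∫u², impossible since c < 1; so 1−α > 0. By the sharp Poincaré inequality on H^1_0 of an interval of length L, ∫(u')² ≥ (π/L)²∫u² with equality for the first sine mode sin(π(x−x₀)/L) (x₀ the left endpoint), so the inequality holds for all u iff (1−α)(π/L)² ≥ α − c, i.e. α ≤ ((π/L)² + c)/((π/L)² + 1) = (1 + c(L/π)²)/(1 + (L/π)²). (Direct route, valid since c ≤ 0: Poincaré gives c∫u² ≥ c(L/π)²∫(u')², so a(u,u) ≥ (1 + c(L/π)²)∫(u')², while ||u||_{H^1}² ≤ (1 + (L/π)²)∫(u')²; dividing yields the same α.) With (π/L)² = 9*π^2/25 and c = -7/5, the largest admissible constant is α = ((π/L)² + c)/((π/L)² + 1).
Simplifying, α = (-35 + 9*π^2)/(25 + 9*π^2).


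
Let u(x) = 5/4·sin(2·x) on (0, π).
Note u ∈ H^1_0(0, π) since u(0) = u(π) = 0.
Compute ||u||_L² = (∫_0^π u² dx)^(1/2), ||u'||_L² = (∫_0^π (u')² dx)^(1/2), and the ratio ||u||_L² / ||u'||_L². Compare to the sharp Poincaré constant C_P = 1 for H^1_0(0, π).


||u||_L² / ||u'||_L² = 1/2 < C_P = 1.

u(x) = 5/4·sin(2·x), so u'(x) = 5*cos(2*x)/2.
Writing u(x) = A·sin(kπx/L) with A = 5/4 and k = 2, use ∫_0^L sin²(kπx/L) dx = L/2 and ∫_0^L cos²(kπx/L) dx = L/2.
u² = 25/16·sin²(2·x) and (u')² = 25/4·cos²(2·x), and each of sin², cos² integrates to L/2 = π/2 over (0, π).
∫_0^π u² dx = 25*π/32, so ||u||_L² = 5*sqrt(2)*sqrt(π)/8.
∫_0^π (u')² dx = 25*π/8, so ||u'||_L² = 5*sqrt(2)*sqrt(π)/4.
Ratio ||u||_L² / ||u'||_L² = 1/2.
Sharp Poincaré constant on H^1_0(0, π) is C_P = L/π = 1, achieved by sin(x).
This is the k = 2 harmonic; the ratio L/(kπ) is strictly less than C_P = L/π, consistent with the sharp inequality ||u||_L² ≤ C_P ||u'||_L².


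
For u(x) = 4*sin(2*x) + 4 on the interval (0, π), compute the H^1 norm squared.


||u||_{H^1(0,π)}^2 = 56*π

u'(x) = 8*cos(2*x).
Expand u² and (u')² and integrate term by term on (0, π), using: for integers n ≥ 1, ∫_0^π sin²(nx) dx = ∫_0^π cos²(nx) dx = π/2; for n ≠ n', ∫_0^π sin(nx)sin(n'x) dx = ∫_0^π cos(nx)cos(n'x) dx = 0; and by product-to-sum, ∫_0^π sin(nx)cos(n'x) dx = ½∫_0^π [sin((n+n')x) + sin((n−n')x)] dx, which is 0 when n+n' is even and 2n/(n²−n'²) when n+n' is odd (it need not vanish on (0, π)). For the constant mode: ∫_0^π 1 dx = π, ∫_0^π cos(nx) dx = 0, ∫_0^π sin(nx) dx = (1−(−1)^n)/n.
  u² squared terms: (4)²·∫1 dx = 16·π = 16*π;  (4)²·∫sin(2x)² dx = 16·π/2 = 8*π.
  u² cross terms: 2·(4)·(4)·∫1·sin(2x) dx = 32·(0) = 0.
  So ∫_0^π u² dx = 16*π + 8*π + 0 = 24*π.
  (u')² squared terms: (8)²·∫cos(2x)² dx = 64·π/2 = 32*π.
  So ∫_0^π (u')² dx = 32*π.
||u||_{H^1}^2 = (24*π) + (32*π) = 56*π.


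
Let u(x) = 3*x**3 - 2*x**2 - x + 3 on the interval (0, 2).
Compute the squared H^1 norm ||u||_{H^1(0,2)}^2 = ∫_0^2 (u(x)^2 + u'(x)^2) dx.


||u||_{H^1}^2 = 34808/105

The H^1 norm (squared) on an interval (0, L) is
  ||u||_{H^1}^2 = ∫_0^L u(x)^2 dx + ∫_0^L u'(x)^2 dx.
Compute u'(x) = 9*x**2 - 4*x - 1.
Then u(x)^2 = 9*x**6 - 12*x**5 - 2*x**4 + 22*x**3 - 11*x**2 - 6*x + 9 and u'(x)^2 = 81*x**4 - 72*x**3 - 2*x**2 + 8*x + 1.
Integrate each monomial from 0 to 2 using ∫_0^2 c·x^n dx = c·2^(n+1)/(n+1):
  ∫_0^2 u(x)^2 dx = ∫_0^2 (9*x^6 - 12*x^5 - 2*x^4 + 22*x^3 - 11*x^2 - 6*x + 9) dx. Term by term:
    ∫_0^2 9*x^6 dx = 1152/7;  ∫_0^2 -12*x^5 dx = -128;  ∫_0^2 -2*x^4 dx = -64/5;
    ∫_0^2 22*x^3 dx = 88;  ∫_0^2 -11*x^2 dx = -88/3;  ∫_0^2 -6*x dx = -12;
    ∫_0^2 9 dx = 18.
  Sum: 1152/7 − 128 − 64/5 + 88 − 88/3 − 12 + 18 = 9286/105.
  ∫_0^2 u'(x)^2 dx = ∫_0^2 (81*x^4 - 72*x^3 - 2*x^2 + 8*x + 1) dx. Term by term:
    ∫_0^2 81*x^4 dx = 2592/5;  ∫_0^2 -72*x^3 dx = -288;  ∫_0^2 -2*x^2 dx = -16/3;
    ∫_0^2 8*x dx = 16;  ∫_0^2 1 dx = 2.
  Sum: 2592/5 − 288 − 16/3 + 16 + 2 = 3646/15.
Adding: ||u||_{H^1}^2 = 9286/105 + 3646/15 = 34808/105.


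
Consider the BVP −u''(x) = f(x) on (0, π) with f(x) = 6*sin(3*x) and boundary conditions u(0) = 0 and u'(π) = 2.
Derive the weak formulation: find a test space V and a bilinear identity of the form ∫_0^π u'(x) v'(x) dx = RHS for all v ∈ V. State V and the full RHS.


V = {v ∈ H^1(0, π) : v(0) = 0} (test functions vanish at x = 0 where u is specified); weak form: ∫_0^π u'v' dx = ∫_0^π (6*sin(3*x)) v dx + 2·v(π) for all v ∈ V.

Multiply both sides by a test function v and integrate from 0 to π:
  ∫_0^π −u''(x) v(x) dx = ∫_0^π f(x) v(x) dx.
Integrate the LHS by parts once:
  ∫_0^π −u'' v dx = −[u'(x) v(x)]_0^π + ∫_0^π u'(x) v'(x) dx.
Thus ∫_0^π u'(x) v'(x) dx = ∫_0^π f(x) v(x) dx + [u'(x) v(x)]_0^π.
Choose V so that boundary terms are either known or forced to vanish.
Mixed BC: u(0) = 0 (Dirichlet) and u'(π) = 2 (Neumann). Define V = {v ∈ H^1(0, π) : v(0) = 0}. Then [u' v]_0^π = u'(π)·v(π) − u'(0)·0 = 2·v(π).
Weak formulation: find u (satisfying any essential BC) such that ∫_0^π u'(x) v'(x) dx = ∫_0^π f v dx + 2·v(π) for all v ∈ V (Dirichlet at 0 absorbed into V; Neumann datum at x = π contributes the boundary term).
Substituting f(x) = 6*sin(3*x), the right-hand side is ∫_0^π (6*sin(3*x)) v dx + 2·v(π).


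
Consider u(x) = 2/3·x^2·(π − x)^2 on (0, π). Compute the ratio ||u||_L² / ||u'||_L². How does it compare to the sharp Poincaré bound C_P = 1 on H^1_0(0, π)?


||u||_L² / ||u'||_L² = sqrt(3)*π/6 < C_P = 1.

u(x) = 2/3·x^2·(π − x)^2, so u'(x) = 4*x*(x - π)*(2*x - π)/3.
u(x) = 2/3·x^2·(π − x)^2 vanishes at x = 0 and x = π, so u ∈ H^1_0(0, π). Differentiate via the product rule and integrate the resulting polynomials term by term.
  ∫_0^π u² dx = ∫_0^π (4*x^8/9 - 16*π*x^7/9 + 8*π^2*x^6/3 - 16*π^3*x^5/9 + 4*π^4*x^4/9) dx. Term by term:
    ∫_0^π 4*x^8/9 dx = 4*π^9/81;  ∫_0^π -16*π*x^7/9 dx = -2*π^9/9;  ∫_0^π 8*π^2*x^6/3 dx = 8*π^9/21;
    ∫_0^π -16*π^3*x^5/9 dx = -8*π^9/27;  ∫_0^π 4*π^4*x^4/9 dx = 4*π^9/45.
  Sum: 4*π^9/81 − 2*π^9/9 + 8*π^9/21 − 8*π^9/27 + 4*π^9/45 = 2*π^9/2835.
  ∫_0^π (u')² dx = ∫_0^π (64*x^6/9 - 64*π*x^5/3 + 208*π^2*x^4/9 - 32*π^3*x^3/3 + 16*π^4*x^2/9) dx. Term by term:
    ∫_0^π 64*x^6/9 dx = 64*π^7/63;  ∫_0^π -64*π*x^5/3 dx = -32*π^7/9;  ∫_0^π 208*π^2*x^4/9 dx = 208*π^7/45;
    ∫_0^π -32*π^3*x^3/3 dx = -8*π^7/3;  ∫_0^π 16*π^4*x^2/9 dx = 16*π^7/27.
  Sum: 64*π^7/63 − 32*π^7/9 + 208*π^7/45 − 8*π^7/3 + 16*π^7/27 = 8*π^7/945.
∫_0^π u² dx = 2*π^9/2835, so ||u||_L² = sqrt(70)*π^(9/2)/315.
∫_0^π (u')² dx = 8*π^7/945, so ||u'||_L² = 2*sqrt(210)*π^(7/2)/315.
Ratio ||u||_L² / ||u'||_L² = sqrt(3)*π/6.
Sharp Poincaré constant on H^1_0(0, π) is C_P = L/π = 1, achieved by sin(x).
A polynomial bump cannot attain the sharp Poincaré constant (only the first sine eigenfunction does), so the ratio is strictly less than C_P, consistent with ||u||_L² ≤ C_P ||u'||_L².


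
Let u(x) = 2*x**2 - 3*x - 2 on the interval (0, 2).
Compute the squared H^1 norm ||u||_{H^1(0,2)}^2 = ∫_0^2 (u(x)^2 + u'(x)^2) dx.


||u||_{H^1}^2 = 374/15

The H^1 norm (squared) on an interval (0, L) is
  ||u||_{H^1}^2 = ∫_0^L u(x)^2 dx + ∫_0^L u'(x)^2 dx.
Compute u'(x) = 4*x - 3.
Then u(x)^2 = 4*x**4 - 12*x**3 + x**2 + 12*x + 4 and u'(x)^2 = 16*x**2 - 24*x + 9.
Integrate each monomial from 0 to 2 using ∫_0^2 c·x^n dx = c·2^(n+1)/(n+1):
  ∫_0^2 u(x)^2 dx = ∫_0^2 (4*x^4 - 12*x^3 + x^2 + 12*x + 4) dx. Term by term:
    ∫_0^2 4*x^4 dx = 128/5;  ∫_0^2 -12*x^3 dx = -48;  ∫_0^2 x^2 dx = 8/3;
    ∫_0^2 12*x dx = 24;  ∫_0^2 4 dx = 8.
  Sum: 128/5 − 48 + 8/3 + 24 + 8 = 184/15.
  ∫_0^2 u'(x)^2 dx = ∫_0^2 (16*x^2 - 24*x + 9) dx. Term by term:
    ∫_0^2 16*x^2 dx = 128/3;  ∫_0^2 -24*x dx = -48;  ∫_0^2 9 dx = 18.
  Sum: 128/3 − 48 + 18 = 38/3.
Adding: ||u||_{H^1}^2 = 184/15 + 38/3 = 374/15.


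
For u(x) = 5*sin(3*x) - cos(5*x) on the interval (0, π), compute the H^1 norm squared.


||u||_{H^1(0,π)}^2 = 138*π

u'(x) = 5*sin(5*x) + 15*cos(3*x).
Expand u² and (u')² and integrate term by term on (0, π), using: for integers n ≥ 1, ∫_0^π sin²(nx) dx = ∫_0^π cos²(nx) dx = π/2; for n ≠ n', ∫_0^π sin(nx)sin(n'x) dx = ∫_0^π cos(nx)cos(n'x) dx = 0; and by product-to-sum, ∫_0^π sin(nx)cos(n'x) dx = ½∫_0^π [sin((n+n')x) + sin((n−n')x)] dx, which is 0 when n+n' is even and 2n/(n²−n'²) when n+n' is odd (it need not vanish on (0, π)).
  u² squared terms: (-1)²·∫cos(5x)² dx = 1·π/2 = π/2;  (5)²·∫sin(3x)² dx = 25·π/2 = 25*π/2.
  u² cross terms: 2·(-1)·(5)·∫cos(5x)·sin(3x) dx = -10·(0) = 0.
  So ∫_0^π u² dx = π/2 + 25*π/2 + 0 = 13*π.
  (u')² squared terms: (5)²·∫sin(5x)² dx = 25·π/2 = 25*π/2;  (15)²·∫cos(3x)² dx = 225·π/2 = 225*π/2.
  (u')² cross terms: 2·(5)·(15)·∫sin(5x)·cos(3x) dx = 150·(0) = 0.
  So ∫_0^π (u')² dx = 25*π/2 + 225*π/2 + 0 = 125*π.
||u||_{H^1}^2 = (13*π) + (125*π) = 138*π.


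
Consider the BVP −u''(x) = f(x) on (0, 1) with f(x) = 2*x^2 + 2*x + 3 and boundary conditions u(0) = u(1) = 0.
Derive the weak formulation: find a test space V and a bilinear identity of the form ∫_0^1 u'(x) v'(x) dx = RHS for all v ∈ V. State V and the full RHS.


V = H^1_0(0, 1) (so v(0) = v(1) = 0); weak form: ∫_0^1 u'v' dx = ∫_0^1 (2*x^2 + 2*x + 3) v dx for all v ∈ V.

Multiply both sides by a test function v and integrate from 0 to 1:
  ∫_0^1 −u''(x) v(x) dx = ∫_0^1 f(x) v(x) dx.
Integrate the LHS by parts once:
  ∫_0^1 −u'' v dx = −[u'(x) v(x)]_0^1 + ∫_0^1 u'(x) v'(x) dx.
Thus ∫_0^1 u'(x) v'(x) dx = ∫_0^1 f(x) v(x) dx + [u'(x) v(x)]_0^1.
Choose V so that boundary terms are either known or forced to vanish.
u is Dirichlet: u(0) = u(1) = 0. Let V = H^1_0(0, 1); then v(0) = v(1) = 0, and [u' v]_0^1 = 0.
Weak formulation: find u (satisfying any essential BC) such that ∫_0^1 u'(x) v'(x) dx = ∫_0^1 f v dx for all v ∈ V.
Substituting f(x) = 2*x^2 + 2*x + 3, the right-hand side is ∫_0^1 (2*x^2 + 2*x + 3) v dx.


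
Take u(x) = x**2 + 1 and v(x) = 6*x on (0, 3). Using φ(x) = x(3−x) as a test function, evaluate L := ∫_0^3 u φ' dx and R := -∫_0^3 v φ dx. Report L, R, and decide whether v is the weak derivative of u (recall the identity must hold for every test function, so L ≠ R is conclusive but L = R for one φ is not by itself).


LHS = -27/2, RHS = -81/2. No, v is not the weak derivative of u.

u(x) = x**2 + 1, classical derivative u'(x) = 2*x.
φ(x) = x(3−x), so φ'(x) = 3 - 2*x.
Note φ(0) = φ(3) = 0, so the boundary term u·φ vanishes.
LHS = ∫_0^3 u(x) φ'(x) dx = ∫_0^3 (-2*x^3 + 3*x^2 - 2*x + 3) dx. Term by term:
  ∫_0^3 -2*x^3 dx = -81/2;  ∫_0^3 3*x^2 dx = 27;  ∫_0^3 -2*x dx = -9;
  ∫_0^3 3 dx = 9.
Sum: -81/2 + 27 − 9 + 9 = -27/2.
So LHS = -27/2.
∫_0^3 v(x) φ(x) dx = ∫_0^3 (-6*x^3 + 18*x^2) dx. Term by term:
  ∫_0^3 -6*x^3 dx = -243/2;  ∫_0^3 18*x^2 dx = 162.
Sum: -243/2 + 162 = 81/2.
So RHS = -∫_0^3 v(x) φ(x) dx = -81/2.
LHS − RHS = 27 ≠ 0, so the identity fails.
(For a valid weak derivative the identity must hold for EVERY test function, in particular this one. The failure shows v is NOT the weak derivative of u.)
Correct weak derivative would be u'(x) = 2*x.


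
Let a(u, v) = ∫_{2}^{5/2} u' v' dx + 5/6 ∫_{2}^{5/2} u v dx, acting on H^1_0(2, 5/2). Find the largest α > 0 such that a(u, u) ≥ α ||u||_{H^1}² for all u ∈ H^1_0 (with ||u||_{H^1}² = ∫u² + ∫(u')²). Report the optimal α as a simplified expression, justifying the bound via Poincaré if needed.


α = (5 + 24*π^2)/(6*(1 + 4*π^2))

Coercivity of a(·,·) on H^1_0(2, 5/2) means a(u, u) ≥ α ||u||_{H^1}² for every u ∈ H^1_0.
The interval has length L = 1/2, and Poincaré/coercivity depend only on L. Here a(u, u) = ∫(u')² + (5/6)·∫u².
Here 0 < c = 5/6 < 1. The condition a(u,u) ≥ α||u||_{H^1}² reads (1−α)∫(u')² ≥ (α−c)∫u². Any admissible α is ≤ 1 (rapidly oscillating u have ∫u²/∫(u')² → 0), and α = 1 would force 0 ≥ (1−c)∫u², impossible since c < 1; so 1−α > 0. By the sharp Poincaré inequality on H^1_0 of an interval of length L, ∫(u')² ≥ (π/L)²∫u² with equality for the first sine mode sin(π(x−x₀)/L) (x₀ the left endpoint), so the inequality holds for all u iff (1−α)(π/L)² ≥ α − c, i.e. α ≤ ((π/L)² + c)/((π/L)² + 1) = (1 + c(L/π)²)/(1 + (L/π)²). With (π/L)² = 4*π^2 and c = 5/6, the largest admissible constant is α = ((π/L)² + c)/((π/L)² + 1).
Simplifying, α = (5 + 24*π^2)/(6*(1 + 4*π^2)).


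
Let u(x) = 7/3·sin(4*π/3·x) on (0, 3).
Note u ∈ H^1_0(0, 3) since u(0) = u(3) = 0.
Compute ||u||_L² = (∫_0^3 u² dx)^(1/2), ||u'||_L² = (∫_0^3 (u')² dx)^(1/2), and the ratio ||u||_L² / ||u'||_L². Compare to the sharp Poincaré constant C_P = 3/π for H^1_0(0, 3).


||u||_L² / ||u'||_L² = 3/(4*π) < C_P = 3/π.

u(x) = 7/3·sin(4*π/3·x), so u'(x) = 28*π*cos(4*π*x/3)/9.
Writing u(x) = A·sin(kπx/L) with A = 7/3 and k = 4, use ∫_0^L sin²(kπx/L) dx = L/2 and ∫_0^L cos²(kπx/L) dx = L/2.
u² = 49/9·sin²(4*π/3·x) and (u')² = 784*π^2/81·cos²(4*π/3·x), and each of sin², cos² integrates to L/2 = 3/2 over (0, 3).
∫_0^3 u² dx = 49/6, so ||u||_L² = 7*sqrt(6)/6.
∫_0^3 (u')² dx = 392*π^2/27, so ||u'||_L² = 14*sqrt(6)*π/9.
Ratio ||u||_L² / ||u'||_L² = 3/(4*π).
Sharp Poincaré constant on H^1_0(0, 3) is C_P = L/π = 3/π, achieved by sin(π/3·x).
This is the k = 4 harmonic; the ratio L/(kπ) is strictly less than C_P = L/π, consistent with the sharp inequality ||u||_L² ≤ C_P ||u'||_L².


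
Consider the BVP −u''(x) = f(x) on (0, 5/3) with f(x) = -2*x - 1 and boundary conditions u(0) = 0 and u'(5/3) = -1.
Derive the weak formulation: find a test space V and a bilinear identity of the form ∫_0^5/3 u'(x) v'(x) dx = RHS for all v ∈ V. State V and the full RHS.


V = {v ∈ H^1(0, 5/3) : v(0) = 0} (test functions vanish at x = 0 where u is specified); weak form: ∫_0^5/3 u'v' dx = ∫_0^5/3 (-2*x - 1) v dx − v(5/3) for all v ∈ V.

Multiply both sides by a test function v and integrate from 0 to 5/3:
  ∫_0^5/3 −u''(x) v(x) dx = ∫_0^5/3 f(x) v(x) dx.
Integrate the LHS by parts once:
  ∫_0^5/3 −u'' v dx = −[u'(x) v(x)]_0^5/3 + ∫_0^5/3 u'(x) v'(x) dx.
Thus ∫_0^5/3 u'(x) v'(x) dx = ∫_0^5/3 f(x) v(x) dx + [u'(x) v(x)]_0^5/3.
Choose V so that boundary terms are either known or forced to vanish.
Mixed BC: u(0) = 0 (Dirichlet) and u'(5/3) = -1 (Neumann). Define V = {v ∈ H^1(0, 5/3) : v(0) = 0}. Then [u' v]_0^5/3 = u'(5/3)·v(5/3) − u'(0)·0 = − v(5/3).
Weak formulation: find u (satisfying any essential BC) such that ∫_0^5/3 u'(x) v'(x) dx = ∫_0^5/3 f v dx − v(5/3) for all v ∈ V (Dirichlet at 0 absorbed into V; Neumann datum at x = 5/3 contributes the boundary term).
Substituting f(x) = -2*x - 1, the right-hand side is ∫_0^5/3 (-2*x - 1) v dx − v(5/3).


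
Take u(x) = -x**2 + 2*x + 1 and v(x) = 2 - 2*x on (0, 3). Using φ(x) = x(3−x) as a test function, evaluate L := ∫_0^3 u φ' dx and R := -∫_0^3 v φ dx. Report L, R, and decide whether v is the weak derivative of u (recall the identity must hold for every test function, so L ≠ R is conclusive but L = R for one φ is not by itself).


LHS = 9/2, RHS = 9/2. Yes, v = u' weakly.

u(x) = -x**2 + 2*x + 1, classical derivative u'(x) = 2 - 2*x.
φ(x) = x(3−x), so φ'(x) = 3 - 2*x.
Note φ(0) = φ(3) = 0, so the boundary term u·φ vanishes.
LHS = ∫_0^3 u(x) φ'(x) dx = ∫_0^3 (2*x^3 - 7*x^2 + 4*x + 3) dx. Term by term:
  ∫_0^3 2*x^3 dx = 81/2;  ∫_0^3 -7*x^2 dx = -63;  ∫_0^3 4*x dx = 18;
  ∫_0^3 3 dx = 9.
Sum: 81/2 − 63 + 18 + 9 = 9/2.
So LHS = 9/2.
∫_0^3 v(x) φ(x) dx = ∫_0^3 (2*x^3 - 8*x^2 + 6*x) dx. Term by term:
  ∫_0^3 2*x^3 dx = 81/2;  ∫_0^3 -8*x^2 dx = -72;  ∫_0^3 6*x dx = 27.
Sum: 81/2 − 72 + 27 = -9/2.
So RHS = -∫_0^3 v(x) φ(x) dx = 9/2.
LHS = RHS, so the identity holds for this test φ.
Moreover u is smooth here and v(x) = u'(x) = 2 - 2*x pointwise, so the identity holds for every test function. Hence v is the weak derivative of u.


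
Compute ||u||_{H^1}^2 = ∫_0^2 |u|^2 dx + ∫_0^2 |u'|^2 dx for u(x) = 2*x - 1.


||u||_{H^1}^2 = 38/3

The H^1 norm (squared) on an interval (0, L) is
  ||u||_{H^1}^2 = ∫_0^L u(x)^2 dx + ∫_0^L u'(x)^2 dx.
Compute u'(x) = 2.
Then u(x)^2 = 4*x**2 - 4*x + 1 and u'(x)^2 = 4.
Integrate each monomial from 0 to 2 using ∫_0^2 c·x^n dx = c·2^(n+1)/(n+1):
  ∫_0^2 u(x)^2 dx = ∫_0^2 (4*x^2 - 4*x + 1) dx. Term by term:
    ∫_0^2 4*x^2 dx = 32/3;  ∫_0^2 -4*x dx = -8;  ∫_0^2 1 dx = 2.
  Sum: 32/3 − 8 + 2 = 14/3.
  ∫_0^2 u'(x)^2 dx = ∫_0^2 (4) dx. Term by term:
    ∫_0^2 4 dx = 8.
Adding: ||u||_{H^1}^2 = 14/3 + 8 = 38/3.


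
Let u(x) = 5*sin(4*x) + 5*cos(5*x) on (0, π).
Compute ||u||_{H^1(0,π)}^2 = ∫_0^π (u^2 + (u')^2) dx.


||u||_{H^1(0,π)}^2 = -10400/9 + 1075*π/2

u'(x) = -25*sin(5*x) + 20*cos(4*x).
Expand u² and (u')² and integrate term by term on (0, π), using: for integers n ≥ 1, ∫_0^π sin²(nx) dx = ∫_0^π cos²(nx) dx = π/2; for n ≠ n', ∫_0^π sin(nx)sin(n'x) dx = ∫_0^π cos(nx)cos(n'x) dx = 0; and by product-to-sum, ∫_0^π sin(nx)cos(n'x) dx = ½∫_0^π [sin((n+n')x) + sin((n−n')x)] dx, which is 0 when n+n' is even and 2n/(n²−n'²) when n+n' is odd (it need not vanish on (0, π)).
  u² squared terms: (5)²·∫cos(5x)² dx = 25·π/2 = 25*π/2;  (5)²·∫sin(4x)² dx = 25·π/2 = 25*π/2.
  u² cross terms: 2·(5)·(5)·∫cos(5x)·sin(4x) dx = 50·(-8/9) = -400/9.
  So ∫_0^π u² dx = 25*π/2 + 25*π/2 − 400/9 = -400/9 + 25*π.
  (u')² squared terms: (-25)²·∫sin(5x)² dx = 625·π/2 = 625*π/2;  (20)²·∫cos(4x)² dx = 400·π/2 = 200*π.
  (u')² cross terms: 2·(-25)·(20)·∫sin(5x)·cos(4x) dx = -1000·(10/9) = -10000/9.
  So ∫_0^π (u')² dx = 625*π/2 + 200*π − 10000/9 = -10000/9 + 1025*π/2.
||u||_{H^1}^2 = (-400/9 + 25*π) + (-10000/9 + 1025*π/2) = -10400/9 + 1075*π/2.


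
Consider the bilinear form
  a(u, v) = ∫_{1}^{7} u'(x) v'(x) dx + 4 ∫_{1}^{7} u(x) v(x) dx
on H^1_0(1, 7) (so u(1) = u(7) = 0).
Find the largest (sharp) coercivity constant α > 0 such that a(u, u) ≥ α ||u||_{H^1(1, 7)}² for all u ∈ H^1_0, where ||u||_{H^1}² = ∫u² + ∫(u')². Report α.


α = 1

Coercivity of a(·,·) on H^1_0(1, 7) means a(u, u) ≥ α ||u||_{H^1}² for every u ∈ H^1_0.
The interval has length L = 6, and Poincaré/coercivity depend only on L. Here a(u, u) = ∫(u')² + (4)·∫u².
Here c = 4 ≥ 1, so a(u,u) = ∫(u')² + c∫u² ≥ ∫(u')² + ∫u² = ||u||_{H^1}², i.e. α = 1 works. No larger α is possible: a(u,u) ≥ α||u||_{H^1}² means (1−α)∫(u')² ≥ (α−c)∫u², and for the modes u_n = sin(nπ(x−x₀)/L) (x₀ the left endpoint) one has ∫u_n²/∫(u_n')² = (L/(nπ))² → 0, so a(u_n,u_n)/||u_n||_{H^1}² → 1. Hence the optimal constant is α = 1.
Therefore α = 1.


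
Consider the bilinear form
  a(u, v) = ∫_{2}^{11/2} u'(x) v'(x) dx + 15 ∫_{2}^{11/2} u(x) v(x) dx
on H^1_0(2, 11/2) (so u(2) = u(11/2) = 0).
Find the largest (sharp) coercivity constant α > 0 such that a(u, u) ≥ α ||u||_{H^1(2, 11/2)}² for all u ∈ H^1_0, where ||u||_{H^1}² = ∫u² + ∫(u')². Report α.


α = 1

Coercivity of a(·,·) on H^1_0(2, 11/2) means a(u, u) ≥ α ||u||_{H^1}² for every u ∈ H^1_0.
The interval has length L = 7/2, and Poincaré/coercivity depend only on L. Here a(u, u) = ∫(u')² + (15)·∫u².
Here c = 15 ≥ 1, so a(u,u) = ∫(u')² + c∫u² ≥ ∫(u')² + ∫u² = ||u||_{H^1}², i.e. α = 1 works. No larger α is possible: a(u,u) ≥ α||u||_{H^1}² means (1−α)∫(u')² ≥ (α−c)∫u², and for the modes u_n = sin(nπ(x−x₀)/L) (x₀ the left endpoint) one has ∫u_n²/∫(u_n')² = (L/(nπ))² → 0, so a(u_n,u_n)/||u_n||_{H^1}² → 1. Hence the optimal constant is α = 1.
Therefore α = 1.


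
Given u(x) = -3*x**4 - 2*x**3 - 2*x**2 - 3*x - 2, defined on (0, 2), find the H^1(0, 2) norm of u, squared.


||u||_{H^1}^2 = 157522/21

The H^1 norm (squared) on an interval (0, L) is
  ||u||_{H^1}^2 = ∫_0^L u(x)^2 dx + ∫_0^L u'(x)^2 dx.
Compute u'(x) = -12*x**3 - 6*x**2 - 4*x - 3.
Then u(x)^2 = 9*x**8 + 12*x**7 + 16*x**6 + 26*x**5 + 28*x**4 + 20*x**3 + 17*x**2 + 12*x + 4 and u'(x)^2 = 144*x**6 + 144*x**5 + 132*x**4 + 120*x**3 + 52*x**2 + 24*x + 9.
Integrate each monomial from 0 to 2 using ∫_0^2 c·x^n dx = c·2^(n+1)/(n+1):
  ∫_0^2 u(x)^2 dx = ∫_0^2 (9*x^8 + 12*x^7 + 16*x^6 + 26*x^5 + 28*x^4 + 20*x^3 + 17*x^2 + 12*x + 4) dx. Term by term:
    ∫_0^2 9*x^8 dx = 512;  ∫_0^2 12*x^7 dx = 384;  ∫_0^2 16*x^6 dx = 2048/7;
    ∫_0^2 26*x^5 dx = 832/3;  ∫_0^2 28*x^4 dx = 896/5;  ∫_0^2 20*x^3 dx = 80;
    ∫_0^2 17*x^2 dx = 136/3;  ∫_0^2 12*x dx = 24;  ∫_0^2 4 dx = 8.
  Sum: 512 + 384 + 2048/7 + 832/3 + 896/5 + 80 + 136/3 + 24 + 8 = 189256/105.
  ∫_0^2 u'(x)^2 dx = ∫_0^2 (144*x^6 + 144*x^5 + 132*x^4 + 120*x^3 + 52*x^2 + 24*x + 9) dx. Term by term:
    ∫_0^2 144*x^6 dx = 18432/7;  ∫_0^2 144*x^5 dx = 1536;  ∫_0^2 132*x^4 dx = 4224/5;
    ∫_0^2 120*x^3 dx = 480;  ∫_0^2 52*x^2 dx = 416/3;  ∫_0^2 24*x dx = 48;
    ∫_0^2 9 dx = 18.
  Sum: 18432/7 + 1536 + 4224/5 + 480 + 416/3 + 48 + 18 = 598354/105.
Adding: ||u||_{H^1}^2 = 189256/105 + 598354/105 = 157522/21.


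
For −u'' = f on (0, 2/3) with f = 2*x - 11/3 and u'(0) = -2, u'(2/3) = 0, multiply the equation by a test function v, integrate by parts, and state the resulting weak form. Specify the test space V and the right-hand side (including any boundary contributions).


V = H^1(0, 2/3) (v unrestricted at boundary; u is determined up to an additive constant); weak form: ∫_0^2/3 u'v' dx = ∫_0^2/3 (2*x - 11/3) v dx + 2·v(0) for all v ∈ V.

Multiply both sides by a test function v and integrate from 0 to 2/3:
  ∫_0^2/3 −u''(x) v(x) dx = ∫_0^2/3 f(x) v(x) dx.
Integrate the LHS by parts once:
  ∫_0^2/3 −u'' v dx = −[u'(x) v(x)]_0^2/3 + ∫_0^2/3 u'(x) v'(x) dx.
Thus ∫_0^2/3 u'(x) v'(x) dx = ∫_0^2/3 f(x) v(x) dx + [u'(x) v(x)]_0^2/3.
Choose V so that boundary terms are either known or forced to vanish.
u has inhomogeneous Neumann u'(0) = -2, u'(2/3) = 0. [u' v]_0^2/3 = (0)·v(2/3) − (-2)·v(0) = 2·v(0). Take V = H^1(0, 2/3); boundary term becomes part of RHS.
Weak formulation: find u (satisfying any essential BC) such that ∫_0^2/3 u'(x) v'(x) dx = ∫_0^2/3 f v dx + 2·v(0) for all v ∈ V (Neumann data are natural BCs: they enter the RHS as boundary terms).
Substituting f(x) = 2*x - 11/3, the right-hand side is ∫_0^2/3 (2*x - 11/3) v dx + 2·v(0).
Compatibility check (pure Neumann): taking v ≡ 1 ∈ V gives 0 = ∫_0^2/3 f dx + (0) − (-2), i.e. ∫_0^2/3 f dx must equal u'(0) − u'(2/3) = -2. Indeed ∫_0^2/3 (2*x - 11/3) dx = -2, so the data are compatible. The solution is then unique only up to an additive constant (fix it e.g. by requiring ∫_0^2/3 u dx = 0).


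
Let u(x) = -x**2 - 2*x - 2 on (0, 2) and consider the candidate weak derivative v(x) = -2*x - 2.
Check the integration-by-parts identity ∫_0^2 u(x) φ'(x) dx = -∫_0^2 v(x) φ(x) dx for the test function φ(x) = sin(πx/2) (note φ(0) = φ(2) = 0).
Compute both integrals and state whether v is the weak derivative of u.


LHS = 16/π, RHS = 16/π. Yes, v = u' weakly.

u(x) = -x**2 - 2*x - 2, classical derivative u'(x) = -2*x - 2.
φ(x) = sin(πx/2), so φ'(x) = π*cos(π*x/2)/2.
Note φ(0) = φ(2) = 0, so the boundary term u·φ vanishes.
LHS = ∫_0^2 u(x) φ'(x) dx = ∫_0^2 (-π*x^2*cos(π*x/2)/2 - π*x*cos(π*x/2) - π*cos(π*x/2)) dx. Term by term:
  ∫_0^2 -π*cos(π*x/2) dx = 0;  ∫_0^2 -π*x*cos(π*x/2) dx = 8/π;  ∫_0^2 -π*x^2*cos(π*x/2)/2 dx = 8/π.
Sum: 0 + 8/π + 8/π = 16/π.
So LHS = 16/π.
∫_0^2 v(x) φ(x) dx = ∫_0^2 (-2*x*sin(π*x/2) - 2*sin(π*x/2)) dx. Term by term:
  ∫_0^2 -2*sin(π*x/2) dx = -8/π;  ∫_0^2 -2*x*sin(π*x/2) dx = -8/π.
Sum: -8/π − 8/π = -16/π.
So RHS = -∫_0^2 v(x) φ(x) dx = 16/π.
LHS = RHS, so the identity holds for this test φ.
Moreover u is smooth here and v(x) = u'(x) = -2*x - 2 pointwise, so the identity holds for every test function. Hence v is the weak derivative of u.


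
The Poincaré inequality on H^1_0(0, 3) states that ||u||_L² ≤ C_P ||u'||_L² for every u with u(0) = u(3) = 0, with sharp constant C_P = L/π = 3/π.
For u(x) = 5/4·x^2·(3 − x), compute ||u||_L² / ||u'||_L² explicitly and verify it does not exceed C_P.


||u||_L² / ||u'||_L² = 3*sqrt(14)/14 < C_P = 3/π.

u(x) = 5/4·x^2·(3 − x), so u'(x) = 15*x*(2 - x)/4.
u(x) = 5/4·x^2·(3 − x) vanishes at x = 0 and x = 3, so u ∈ H^1_0(0, 3). Differentiate via the product rule and integrate the resulting polynomials term by term.
  ∫_0^3 u² dx = ∫_0^3 (25*x^6/16 - 75*x^5/8 + 225*x^4/16) dx. Term by term:
    ∫_0^3 25*x^6/16 dx = 54675/112;  ∫_0^3 -75*x^5/8 dx = -18225/16;  ∫_0^3 225*x^4/16 dx = 10935/16.
  Sum: 54675/112 − 18225/16 + 10935/16 = 3645/112.
  ∫_0^3 (u')² dx = ∫_0^3 (225*x^4/16 - 225*x^3/4 + 225*x^2/4) dx. Term by term:
    ∫_0^3 225*x^4/16 dx = 10935/16;  ∫_0^3 -225*x^3/4 dx = -18225/16;  ∫_0^3 225*x^2/4 dx = 2025/4.
  Sum: 10935/16 − 18225/16 + 2025/4 = 405/8.
∫_0^3 u² dx = 3645/112, so ||u||_L² = 27*sqrt(35)/28.
∫_0^3 (u')² dx = 405/8, so ||u'||_L² = 9*sqrt(10)/4.
Ratio ||u||_L² / ||u'||_L² = 3*sqrt(14)/14.
Sharp Poincaré constant on H^1_0(0, 3) is C_P = L/π = 3/π, achieved by sin(π/3·x).
A polynomial bump cannot attain the sharp Poincaré constant (only the first sine eigenfunction does), so the ratio is strictly less than C_P, consistent with ||u||_L² ≤ C_P ||u'||_L².
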